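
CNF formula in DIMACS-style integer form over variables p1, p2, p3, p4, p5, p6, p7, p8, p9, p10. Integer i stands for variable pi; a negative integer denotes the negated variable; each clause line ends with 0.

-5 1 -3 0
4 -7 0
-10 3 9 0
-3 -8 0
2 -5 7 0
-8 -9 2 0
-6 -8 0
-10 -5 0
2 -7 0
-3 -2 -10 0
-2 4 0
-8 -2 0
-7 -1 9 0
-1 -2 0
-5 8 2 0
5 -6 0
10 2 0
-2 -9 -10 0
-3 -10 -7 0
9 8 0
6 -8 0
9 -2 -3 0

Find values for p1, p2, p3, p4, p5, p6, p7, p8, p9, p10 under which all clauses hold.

p1 = True  p2 = False  p3 = True  p4 = True  p5 = False  p6 = False  p7 = False  p8 = False  p9 = True  p10 = True

Pure literal: p4 appears only positively; assign p4 = True.
Branch on p1: take p1 = True.
  then p2 is forced to False.
  then p7 is forced to False.
  then p5 is forced to False.
  then p6 is forced to False.
  then p10 is forced to True.
  then p8 is forced to False.
  then p9 is forced to True.
p3 is now unconstrained; take p3 = True.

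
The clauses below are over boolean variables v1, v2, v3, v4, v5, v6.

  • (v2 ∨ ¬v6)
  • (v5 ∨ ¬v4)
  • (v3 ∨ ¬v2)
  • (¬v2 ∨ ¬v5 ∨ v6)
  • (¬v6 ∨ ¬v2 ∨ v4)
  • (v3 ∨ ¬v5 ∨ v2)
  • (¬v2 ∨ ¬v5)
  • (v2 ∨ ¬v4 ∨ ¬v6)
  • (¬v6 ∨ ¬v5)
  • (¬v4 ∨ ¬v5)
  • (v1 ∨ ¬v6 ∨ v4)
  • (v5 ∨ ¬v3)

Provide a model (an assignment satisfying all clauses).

Set v1 = False and propagate.
Try v2 = False.
  then v6 is forced to False.
Try v3 = False.
  then v5 is forced to False.
  then v4 is forced to False.
Check each clause:
  1. (¬v6 ∨ v2) — ¬v6 is true.
  2. (¬v4 ∨ v5) — ¬v4 is true.
  3. (v3 ∨ ¬v2) — ¬v2 is true.
  4. (v6 ∨ ¬v2 ∨ ¬v5) — ¬v5 is true.
  5. (¬v2 ∨ v4 ∨ ¬v6) — ¬v6 is true.
  6. (v2 ∨ v3 ∨ ¬v5) — ¬v5 is true.
  7. (¬v2 ∨ ¬v5) — ¬v5 is true.
  8. (¬v4 ∨ v2 ∨ ¬v6) — ¬v6 is true.
  9. (¬v6 ∨ ¬v5) — ¬v6 is true.
  10. (¬v4 ∨ ¬v5) — ¬v5 is true.
  11. (v4 ∨ v1 ∨ ¬v6) — ¬v6 is true.
  12. (¬v3 ∨ v5) — ¬v3 is true.

v1=F, v2=F, v3=F, v4=F, v5=F, v6=F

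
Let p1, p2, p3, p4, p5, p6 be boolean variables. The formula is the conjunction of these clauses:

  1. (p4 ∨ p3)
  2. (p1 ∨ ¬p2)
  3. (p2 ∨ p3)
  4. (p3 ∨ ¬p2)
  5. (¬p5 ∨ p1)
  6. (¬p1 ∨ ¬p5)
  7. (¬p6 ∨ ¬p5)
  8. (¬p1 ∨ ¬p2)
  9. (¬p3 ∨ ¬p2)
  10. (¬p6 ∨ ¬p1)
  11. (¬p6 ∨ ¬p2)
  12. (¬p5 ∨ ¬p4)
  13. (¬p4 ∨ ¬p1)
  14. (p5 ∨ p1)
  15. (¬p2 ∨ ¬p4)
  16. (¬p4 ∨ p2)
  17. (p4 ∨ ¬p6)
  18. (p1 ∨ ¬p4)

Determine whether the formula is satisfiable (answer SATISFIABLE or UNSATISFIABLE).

p6 occurs only negated in the remaining clauses — set p6 = False.
Set p1 = True and propagate.
  then p5 is forced to False.
  then p2 is forced to False.
  then p3 is forced to True.
  then p4 is forced to False.
Every clause has at least one true literal under this assignment.
So p1=1  p2=0  p3=1  p4=0  p5=0  p6=0 is a satisfying assignment.

SATISFIABLE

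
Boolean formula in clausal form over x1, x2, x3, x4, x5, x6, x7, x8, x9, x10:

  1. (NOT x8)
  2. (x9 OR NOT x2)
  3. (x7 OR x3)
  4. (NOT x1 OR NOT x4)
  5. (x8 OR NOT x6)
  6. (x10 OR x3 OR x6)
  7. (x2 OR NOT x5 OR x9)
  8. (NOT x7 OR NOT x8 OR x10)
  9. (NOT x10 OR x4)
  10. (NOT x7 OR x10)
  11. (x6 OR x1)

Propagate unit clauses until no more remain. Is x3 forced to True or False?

True

Unit clause (NOT x8) sets x8 = False.
From (NOT x6 OR x8) and x8 = False: x6 = False.
From (x1 OR x6) and x6 = False: x1 = True.
From (NOT x1 OR NOT x4) and x1 = True: x4 = False.
In (NOT x10 OR x4), x4 is now false; NOT x10 must hold, so x10 = False.
From (x6 OR x3 OR x10) and x10 = False, x6 = False: x3 = True.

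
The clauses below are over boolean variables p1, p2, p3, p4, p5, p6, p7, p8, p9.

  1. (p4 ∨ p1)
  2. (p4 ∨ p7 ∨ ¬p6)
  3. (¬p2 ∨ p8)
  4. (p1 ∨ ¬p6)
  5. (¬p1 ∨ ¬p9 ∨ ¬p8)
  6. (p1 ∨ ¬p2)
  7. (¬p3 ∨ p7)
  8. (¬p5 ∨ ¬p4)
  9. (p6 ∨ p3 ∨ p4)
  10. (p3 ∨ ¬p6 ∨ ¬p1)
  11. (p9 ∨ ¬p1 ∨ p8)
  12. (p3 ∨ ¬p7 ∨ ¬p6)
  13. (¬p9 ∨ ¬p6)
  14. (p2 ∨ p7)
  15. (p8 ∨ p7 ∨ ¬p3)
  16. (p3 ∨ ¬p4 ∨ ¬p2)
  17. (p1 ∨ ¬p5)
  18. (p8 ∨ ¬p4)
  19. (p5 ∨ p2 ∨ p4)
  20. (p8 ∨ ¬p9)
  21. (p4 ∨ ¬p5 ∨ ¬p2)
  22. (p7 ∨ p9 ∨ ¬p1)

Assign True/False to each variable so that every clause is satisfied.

p1=0  p2=0  p3=1  p4=1  p5=0  p6=0  p7=1  p8=1  p9=1

Check each clause:
  1. (p1 ∨ p4) — p4 is true.
  2. (p4 ∨ p7 ∨ ¬p6) — ¬p6 is true.
  3. (p8 ∨ ¬p2) — p8 is true.
  4. (p1 ∨ ¬p6) — ¬p6 is true.
  5. (¬p1 ∨ ¬p8 ∨ ¬p9) — ¬p1 is true.
  6. (p1 ∨ ¬p2) — ¬p2 is true.
  7. (¬p3 ∨ p7) — p7 is true.
  8. (¬p4 ∨ ¬p5) — ¬p5 is true.
  9. (p4 ∨ p3 ∨ p6) — p3 is true.
  10. (¬p1 ∨ p3 ∨ ¬p6) — ¬p6 is true.
  11. (p8 ∨ p9 ∨ ¬p1) — p8 is true.
  12. (¬p7 ∨ p3 ∨ ¬p6) — ¬p6 is true.
  13. (¬p9 ∨ ¬p6) — ¬p6 is true.
  14. (p2 ∨ p7) — p7 is true.
  15. (¬p3 ∨ p8 ∨ p7) — p8 is true.
  16. (p3 ∨ ¬p4 ∨ ¬p2) — p3 is true.
  17. (¬p5 ∨ p1) — ¬p5 is true.
  18. (p8 ∨ ¬p4) — p8 is true.
  19. (p4 ∨ p2 ∨ p5) — p4 is true.
  20. (¬p9 ∨ p8) — p8 is true.
  21. (¬p5 ∨ ¬p2 ∨ p4) — ¬p5 is true.
  22. (p7 ∨ ¬p1 ∨ p9) — p9 is true.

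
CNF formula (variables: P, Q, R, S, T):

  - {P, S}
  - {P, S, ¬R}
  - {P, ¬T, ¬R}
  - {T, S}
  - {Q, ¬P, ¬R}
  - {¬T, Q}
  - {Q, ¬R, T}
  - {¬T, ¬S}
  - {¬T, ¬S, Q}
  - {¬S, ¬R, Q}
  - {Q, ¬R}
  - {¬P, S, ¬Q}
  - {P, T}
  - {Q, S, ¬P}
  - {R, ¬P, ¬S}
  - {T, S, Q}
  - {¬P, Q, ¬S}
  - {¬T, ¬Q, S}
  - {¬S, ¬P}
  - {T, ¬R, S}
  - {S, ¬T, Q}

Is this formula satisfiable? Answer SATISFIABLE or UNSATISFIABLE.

UNSATISFIABLE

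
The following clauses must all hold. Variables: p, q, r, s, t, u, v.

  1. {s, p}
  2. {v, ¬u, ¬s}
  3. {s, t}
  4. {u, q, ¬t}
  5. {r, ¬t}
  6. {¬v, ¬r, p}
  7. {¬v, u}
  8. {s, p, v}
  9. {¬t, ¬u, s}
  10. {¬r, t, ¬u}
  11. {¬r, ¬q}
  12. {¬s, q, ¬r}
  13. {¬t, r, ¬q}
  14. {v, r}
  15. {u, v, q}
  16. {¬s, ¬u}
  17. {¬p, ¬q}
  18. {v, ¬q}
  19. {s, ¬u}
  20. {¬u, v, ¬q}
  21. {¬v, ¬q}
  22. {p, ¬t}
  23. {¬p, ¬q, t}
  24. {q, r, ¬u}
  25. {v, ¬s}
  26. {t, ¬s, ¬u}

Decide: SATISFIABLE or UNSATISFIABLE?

UNSATISFIABLE

q = True:
  propagation gives r=False, t=False, s=True, v=True; an empty clause results — contradiction.
q = False:
  s = True:
    propagation gives r=False, t=False, v=True, u=True; an empty clause results — contradiction.
  s = False:
    propagation gives p=True, t=True, u=True; an empty clause results — contradiction.
Every branch closes, so no satisfying assignment exists.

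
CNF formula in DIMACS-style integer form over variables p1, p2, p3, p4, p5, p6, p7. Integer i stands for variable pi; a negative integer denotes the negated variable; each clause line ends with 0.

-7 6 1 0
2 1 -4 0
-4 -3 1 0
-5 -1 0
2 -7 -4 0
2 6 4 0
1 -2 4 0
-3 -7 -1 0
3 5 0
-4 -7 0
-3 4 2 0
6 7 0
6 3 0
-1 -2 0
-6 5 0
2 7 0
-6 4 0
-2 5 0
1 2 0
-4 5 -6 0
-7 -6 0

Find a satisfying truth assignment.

Set p1 = False and propagate.
  then p2 is forced to True.
  then p4 is forced to True.
  then p3 is forced to False.
  then p5 is forced to True.
  then p7 is forced to False.
  then p6 is forced to True.
Every clause has at least one true literal under this assignment.

p1 = False, p2 = True, p3 = False, p4 = True, p5 = True, p6 = True, p7 = False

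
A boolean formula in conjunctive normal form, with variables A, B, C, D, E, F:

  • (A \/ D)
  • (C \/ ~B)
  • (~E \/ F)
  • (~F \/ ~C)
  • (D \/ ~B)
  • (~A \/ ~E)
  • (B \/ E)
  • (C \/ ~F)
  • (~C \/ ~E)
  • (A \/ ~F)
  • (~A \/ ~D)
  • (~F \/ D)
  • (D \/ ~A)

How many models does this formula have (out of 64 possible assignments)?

The models are:
  A=0 B=1 C=1 D=1 E=0 F=0
That's 1 in total.

1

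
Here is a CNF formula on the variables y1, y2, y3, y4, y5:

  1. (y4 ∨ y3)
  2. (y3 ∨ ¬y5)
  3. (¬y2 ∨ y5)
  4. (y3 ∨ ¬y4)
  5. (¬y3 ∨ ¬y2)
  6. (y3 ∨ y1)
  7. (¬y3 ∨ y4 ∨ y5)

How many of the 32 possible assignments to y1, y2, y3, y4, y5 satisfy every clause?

The models are:
  y1=F y2=F y3=T y4=F y5=T
  y1=F y2=F y3=T y4=T y5=F
  y1=F y2=F y3=T y4=T y5=T
  y1=T y2=F y3=T y4=F y5=T
  y1=T y2=F y3=T y4=T y5=F
  y1=T y2=F y3=T y4=T y5=T
Count: 6.

6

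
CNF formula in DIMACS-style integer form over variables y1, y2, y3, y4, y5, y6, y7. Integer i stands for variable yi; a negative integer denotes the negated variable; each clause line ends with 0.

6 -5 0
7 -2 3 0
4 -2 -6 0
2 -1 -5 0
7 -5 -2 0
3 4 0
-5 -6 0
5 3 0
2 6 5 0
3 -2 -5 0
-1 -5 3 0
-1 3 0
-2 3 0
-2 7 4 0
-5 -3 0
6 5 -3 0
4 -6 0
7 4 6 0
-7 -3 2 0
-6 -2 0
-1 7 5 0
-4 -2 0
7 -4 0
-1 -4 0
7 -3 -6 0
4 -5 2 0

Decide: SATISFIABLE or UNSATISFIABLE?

UNSATISFIABLE

y2 = True:
  propagation gives y3=True, y5=False, y6=True; an empty clause results — contradiction.
y2 = False:
  y5 = True:
    propagation gives y6=True; an empty clause results — contradiction.
  y5 = False:
    propagation gives y3=True, y6=True, y4=True, y7=False; an empty clause results — contradiction.
Every branch closes, so no satisfying assignment exists.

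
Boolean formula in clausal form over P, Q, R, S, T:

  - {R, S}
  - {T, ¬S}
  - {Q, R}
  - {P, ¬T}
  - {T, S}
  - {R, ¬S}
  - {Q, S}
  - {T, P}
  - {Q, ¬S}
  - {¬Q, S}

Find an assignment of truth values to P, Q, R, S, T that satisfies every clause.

P=T, Q=T, R=T, S=T, T=T

Check each clause:
  1. {R, S} — R is true.
  2. {¬S, T} — T is true.
  3. {Q, R} — Q is true.
  4. {¬T, P} — P is true.
  5. {S, T} — S is true.
  6. {¬S, R} — R is true.
  7. {Q, S} — Q is true.
  8. {P, T} — P is true.
  9. {¬S, Q} — Q is true.
  10. {¬Q, S} — S is true.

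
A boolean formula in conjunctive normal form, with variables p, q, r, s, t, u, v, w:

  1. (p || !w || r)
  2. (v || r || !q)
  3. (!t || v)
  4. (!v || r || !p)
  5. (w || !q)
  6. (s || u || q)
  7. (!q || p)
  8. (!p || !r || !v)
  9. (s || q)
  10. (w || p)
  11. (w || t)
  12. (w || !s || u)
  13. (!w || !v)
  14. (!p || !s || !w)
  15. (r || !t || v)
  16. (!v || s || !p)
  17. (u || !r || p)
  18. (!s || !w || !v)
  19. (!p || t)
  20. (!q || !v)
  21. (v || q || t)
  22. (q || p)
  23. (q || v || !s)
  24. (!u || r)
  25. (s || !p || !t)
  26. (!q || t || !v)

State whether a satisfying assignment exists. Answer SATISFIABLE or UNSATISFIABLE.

v = True:
  propagation gives w=False, q=False, s=True, p=True; an empty clause results — contradiction.
v = False:
  propagation gives t=False, w=True, p=False, r=True; an empty clause results — contradiction.
Every branch closes, so no satisfying assignment exists.

UNSATISFIABLE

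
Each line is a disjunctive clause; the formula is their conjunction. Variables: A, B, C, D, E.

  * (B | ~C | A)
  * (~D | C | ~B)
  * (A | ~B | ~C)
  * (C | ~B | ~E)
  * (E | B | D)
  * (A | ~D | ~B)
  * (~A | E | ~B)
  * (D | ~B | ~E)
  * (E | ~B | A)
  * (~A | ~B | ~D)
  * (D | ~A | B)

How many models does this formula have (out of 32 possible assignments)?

7

The models are:
  A=F B=F C=F D=F E=T
  A=F B=F C=F D=T E=F
  A=F B=F C=F D=T E=T
  A=T B=F C=F D=T E=F
  A=T B=F C=F D=T E=T
  A=T B=F C=T D=T E=F
  A=T B=F C=T D=T E=T
That's 7 in total.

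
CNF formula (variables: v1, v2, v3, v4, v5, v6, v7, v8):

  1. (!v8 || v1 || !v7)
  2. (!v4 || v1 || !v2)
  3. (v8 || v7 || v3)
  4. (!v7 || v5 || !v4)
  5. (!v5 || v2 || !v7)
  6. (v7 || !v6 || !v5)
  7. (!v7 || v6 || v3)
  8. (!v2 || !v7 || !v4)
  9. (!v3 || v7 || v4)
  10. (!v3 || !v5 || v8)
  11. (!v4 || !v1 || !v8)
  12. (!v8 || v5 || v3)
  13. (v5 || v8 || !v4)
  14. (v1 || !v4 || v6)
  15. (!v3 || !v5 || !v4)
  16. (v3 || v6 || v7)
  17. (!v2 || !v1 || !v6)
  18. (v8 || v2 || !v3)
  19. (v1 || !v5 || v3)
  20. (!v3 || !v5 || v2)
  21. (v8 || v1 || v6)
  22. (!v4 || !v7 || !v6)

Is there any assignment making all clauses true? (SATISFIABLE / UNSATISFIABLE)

Try v1 = True.
The remaining clauses are satisfied by v2 = True, v3 = True, v4 = False, v5 = False, v6 = False, v7 = True, v8 = False.
Every clause has at least one true literal under this assignment.
So v1=True, v2=True, v3=True, v4=False, v5=False, v6=False, v7=True, v8=False is a satisfying assignment.

SATISFIABLE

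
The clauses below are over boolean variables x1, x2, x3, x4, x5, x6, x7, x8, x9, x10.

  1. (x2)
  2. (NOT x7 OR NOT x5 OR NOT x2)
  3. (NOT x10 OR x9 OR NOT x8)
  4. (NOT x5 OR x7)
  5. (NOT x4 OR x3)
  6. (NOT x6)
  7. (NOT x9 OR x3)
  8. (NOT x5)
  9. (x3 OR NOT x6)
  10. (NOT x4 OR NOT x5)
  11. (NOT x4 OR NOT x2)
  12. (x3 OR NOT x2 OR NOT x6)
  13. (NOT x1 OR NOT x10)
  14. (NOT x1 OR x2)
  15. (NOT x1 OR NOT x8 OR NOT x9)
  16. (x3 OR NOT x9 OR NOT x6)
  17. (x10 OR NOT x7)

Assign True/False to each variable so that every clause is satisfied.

x1 = F  x2 = T  x3 = T  x4 = F  x5 = F  x6 = F  x7 = T  x8 = T  x9 = T  x10 = T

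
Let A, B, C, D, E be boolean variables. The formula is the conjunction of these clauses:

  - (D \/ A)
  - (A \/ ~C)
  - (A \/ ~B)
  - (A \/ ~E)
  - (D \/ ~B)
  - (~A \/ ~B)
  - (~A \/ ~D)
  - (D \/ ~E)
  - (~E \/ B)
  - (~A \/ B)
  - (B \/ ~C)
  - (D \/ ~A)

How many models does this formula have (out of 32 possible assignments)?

1

Satisfying assignments:
  A=F B=F C=F D=T E=F
That's 1 in total.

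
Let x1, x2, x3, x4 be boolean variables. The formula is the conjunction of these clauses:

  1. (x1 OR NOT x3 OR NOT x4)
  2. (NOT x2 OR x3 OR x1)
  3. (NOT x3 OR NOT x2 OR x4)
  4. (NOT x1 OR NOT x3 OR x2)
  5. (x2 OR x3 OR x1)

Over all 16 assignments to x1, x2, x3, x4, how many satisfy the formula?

Satisfying assignments:
  x1=F x2=F x3=T x4=F
  x1=T x2=F x3=F x4=F
  x1=T x2=F x3=F x4=T
  x1=T x2=T x3=F x4=F
  x1=T x2=T x3=F x4=T
  x1=T x2=T x3=T x4=T
That's 6 in total.

6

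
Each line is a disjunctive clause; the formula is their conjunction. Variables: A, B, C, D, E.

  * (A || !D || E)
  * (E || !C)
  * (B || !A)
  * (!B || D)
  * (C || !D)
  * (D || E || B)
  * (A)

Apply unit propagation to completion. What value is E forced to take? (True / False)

True

(A) stands alone — A = True.
(B || !A) with A = True leaves only B, so B = True.
(!B || D) with B = True leaves only D, so D = True.
(!D || C) with D = True leaves only C, so C = True.
(!C || E): since C = True, the clause reduces to (E). E = True.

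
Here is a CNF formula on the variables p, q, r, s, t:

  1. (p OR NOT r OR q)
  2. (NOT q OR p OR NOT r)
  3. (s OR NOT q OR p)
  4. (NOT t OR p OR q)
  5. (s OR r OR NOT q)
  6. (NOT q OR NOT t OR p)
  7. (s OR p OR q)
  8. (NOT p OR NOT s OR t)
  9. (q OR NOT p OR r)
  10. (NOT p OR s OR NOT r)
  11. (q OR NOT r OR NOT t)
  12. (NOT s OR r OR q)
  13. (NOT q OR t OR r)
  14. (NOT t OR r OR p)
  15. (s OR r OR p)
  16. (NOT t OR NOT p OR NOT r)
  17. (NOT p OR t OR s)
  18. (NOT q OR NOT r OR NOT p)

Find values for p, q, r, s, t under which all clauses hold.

p = T, q = T, r = F, s = T, t = T

Branch on p: take p = True.
For the remaining variables, q = True, r = False, s = True, t = True works.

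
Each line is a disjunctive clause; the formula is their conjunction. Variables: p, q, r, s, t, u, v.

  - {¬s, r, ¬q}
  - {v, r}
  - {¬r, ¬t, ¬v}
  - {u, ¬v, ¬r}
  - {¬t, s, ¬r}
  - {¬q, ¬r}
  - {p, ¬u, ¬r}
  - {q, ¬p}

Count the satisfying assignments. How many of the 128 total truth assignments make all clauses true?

19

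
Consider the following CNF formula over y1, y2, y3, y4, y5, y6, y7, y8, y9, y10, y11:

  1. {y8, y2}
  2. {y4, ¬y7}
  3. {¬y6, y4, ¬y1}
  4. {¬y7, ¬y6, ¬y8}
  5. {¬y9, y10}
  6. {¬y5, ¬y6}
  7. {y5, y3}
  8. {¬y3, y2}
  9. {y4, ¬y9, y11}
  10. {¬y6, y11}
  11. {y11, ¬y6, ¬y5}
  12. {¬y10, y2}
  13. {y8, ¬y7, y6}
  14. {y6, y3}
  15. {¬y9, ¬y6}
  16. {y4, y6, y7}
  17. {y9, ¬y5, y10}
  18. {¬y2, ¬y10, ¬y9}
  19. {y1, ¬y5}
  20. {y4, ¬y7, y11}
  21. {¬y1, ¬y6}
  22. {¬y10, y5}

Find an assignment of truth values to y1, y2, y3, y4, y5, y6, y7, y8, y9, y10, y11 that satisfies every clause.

y1=T  y2=T  y3=T  y4=T  y5=T  y6=F  y7=T  y8=T  y9=F  y10=T  y11=T

Check each clause:
  1. {y2, y8} — y8 is true.
  2. {¬y7, y4} — y4 is true.
  3. {¬y6, ¬y1, y4} — ¬y6 is true.
  4. {¬y7, ¬y8, ¬y6} — ¬y6 is true.
  5. {¬y9, y10} — y10 is true.
  6. {¬y5, ¬y6} — ¬y6 is true.
  7. {y3, y5} — y3 is true.
  8. {¬y3, y2} — y2 is true.
  9. {y4, y11, ¬y9} — y11 is true.
  10. {y11, ¬y6} — ¬y6 is true.
  11. {¬y6, ¬y5, y11} — ¬y6 is true.
  12. {¬y10, y2} — y2 is true.
  13. {y8, y6, ¬y7} — y8 is true.
  14. {y3, y6} — y3 is true.
  15. {¬y6, ¬y9} — ¬y6 is true.
  16. {y7, y6, y4} — y4 is true.
  17. {y10, y9, ¬y5} — y10 is true.
  18. {¬y2, ¬y9, ¬y10} — ¬y9 is true.
  19. {¬y5, y1} — y1 is true.
  20. {¬y7, y4, y11} — y11 is true.
  21. {¬y6, ¬y1} — ¬y6 is true.
  22. {y5, ¬y10} — y5 is true.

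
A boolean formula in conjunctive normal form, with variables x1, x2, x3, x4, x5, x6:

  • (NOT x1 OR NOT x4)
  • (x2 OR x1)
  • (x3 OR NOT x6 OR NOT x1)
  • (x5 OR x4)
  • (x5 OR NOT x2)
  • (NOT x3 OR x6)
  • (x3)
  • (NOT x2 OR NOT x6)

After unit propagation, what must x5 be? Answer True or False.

True

(x3) is a unit clause: x3 = True.
From (NOT x3 OR x6) and x3 = True: x6 = True.
In (NOT x2 OR NOT x6), NOT x6 is now false; NOT x2 must hold, so x2 = False.
(x2 OR x1): since x2 = False, the clause reduces to (x1). x1 = True.
(NOT x4 OR NOT x1): since x1 = True, the clause reduces to (NOT x4). x4 = False.
(x4 OR x5) with x4 = False leaves only x5, so x5 = True.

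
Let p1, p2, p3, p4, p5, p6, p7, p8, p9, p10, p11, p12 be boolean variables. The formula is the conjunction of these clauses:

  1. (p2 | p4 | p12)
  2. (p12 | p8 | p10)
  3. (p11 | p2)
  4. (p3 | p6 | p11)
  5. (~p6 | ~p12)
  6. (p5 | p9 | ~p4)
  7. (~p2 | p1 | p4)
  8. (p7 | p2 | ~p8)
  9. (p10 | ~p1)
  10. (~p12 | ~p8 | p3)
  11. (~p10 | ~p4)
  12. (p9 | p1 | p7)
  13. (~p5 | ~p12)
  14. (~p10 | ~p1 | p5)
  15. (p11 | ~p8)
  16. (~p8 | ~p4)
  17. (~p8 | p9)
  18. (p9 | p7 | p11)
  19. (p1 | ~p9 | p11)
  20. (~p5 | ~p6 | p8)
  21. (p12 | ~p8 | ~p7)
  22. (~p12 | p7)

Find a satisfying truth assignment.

p1 = False, p2 = False, p3 = True, p4 = False, p5 = False, p6 = False, p7 = True, p8 = True, p9 = True, p10 = False, p11 = True, p12 = True

Check each clause:
  1. (p2 | p12 | p4) — p12 is true.
  2. (p12 | p10 | p8) — p8 is true.
  3. (p11 | p2) — p11 is true.
  4. (p11 | p6 | p3) — p3 is true.
  5. (~p6 | ~p12) — ~p6 is true.
  6. (p9 | p5 | ~p4) — p9 is true.
  7. (~p2 | p4 | p1) — ~p2 is true.
  8. (~p8 | p2 | p7) — p7 is true.
  9. (~p1 | p10) — ~p1 is true.
  10. (~p12 | ~p8 | p3) — p3 is true.
  11. (~p10 | ~p4) — ~p4 is true.
  12. (p9 | p7 | p1) — p9 is true.
  13. (~p12 | ~p5) — ~p5 is true.
  14. (~p10 | p5 | ~p1) — ~p10 is true.
  15. (p11 | ~p8) — p11 is true.
  16. (~p4 | ~p8) — ~p4 is true.
  17. (p9 | ~p8) — p9 is true.
  18. (p9 | p7 | p11) — p9 is true.
  19. (p1 | ~p9 | p11) — p11 is true.
  20. (~p5 | ~p6 | p8) — p8 is true.
  21. (~p7 | p12 | ~p8) — p12 is true.
  22. (~p12 | p7) — p7 is true.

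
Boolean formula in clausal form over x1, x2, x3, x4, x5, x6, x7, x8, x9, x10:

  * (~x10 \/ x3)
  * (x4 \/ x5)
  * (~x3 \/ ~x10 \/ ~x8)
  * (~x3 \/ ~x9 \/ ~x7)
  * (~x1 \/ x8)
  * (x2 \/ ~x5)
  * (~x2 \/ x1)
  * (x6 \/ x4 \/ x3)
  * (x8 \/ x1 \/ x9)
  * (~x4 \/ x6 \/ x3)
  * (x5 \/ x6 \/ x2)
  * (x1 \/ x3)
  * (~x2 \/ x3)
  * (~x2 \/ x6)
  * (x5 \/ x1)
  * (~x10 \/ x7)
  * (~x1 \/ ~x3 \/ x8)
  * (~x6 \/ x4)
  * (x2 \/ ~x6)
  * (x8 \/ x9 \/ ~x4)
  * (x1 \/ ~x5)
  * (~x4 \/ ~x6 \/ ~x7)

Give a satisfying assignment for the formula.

x1=T, x2=T, x3=T, x4=T, x5=F, x6=T, x7=F, x8=T, x9=T, x10=F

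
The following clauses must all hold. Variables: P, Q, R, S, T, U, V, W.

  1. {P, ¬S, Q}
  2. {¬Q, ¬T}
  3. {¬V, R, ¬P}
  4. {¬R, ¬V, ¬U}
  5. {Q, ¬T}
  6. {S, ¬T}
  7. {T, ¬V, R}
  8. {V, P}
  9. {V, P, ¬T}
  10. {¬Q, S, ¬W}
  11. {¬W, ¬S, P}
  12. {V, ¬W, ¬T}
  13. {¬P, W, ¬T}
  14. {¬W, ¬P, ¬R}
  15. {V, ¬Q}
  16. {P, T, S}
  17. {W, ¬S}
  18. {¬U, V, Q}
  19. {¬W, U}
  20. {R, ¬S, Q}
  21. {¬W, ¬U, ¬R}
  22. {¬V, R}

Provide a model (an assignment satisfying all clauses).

P = 1, Q = 1, R = 1, S = 0, T = 0, U = 0, V = 1, W = 0

Check each clause:
  1. {¬S, P, Q} — P is true.
  2. {¬T, ¬Q} — ¬T is true.
  3. {R, ¬V, ¬P} — R is true.
  4. {¬V, ¬R, ¬U} — ¬U is true.
  5. {¬T, Q} — Q is true.
  6. {S, ¬T} — ¬T is true.
  7. {T, R, ¬V} — R is true.
  8. {V, P} — P is true.
  9. {P, ¬T, V} — P is true.
  10. {¬W, ¬Q, S} — ¬W is true.
  11. {¬S, ¬W, P} — ¬W is true.
  12. {¬W, ¬T, V} — ¬W is true.
  13. {¬P, W, ¬T} — ¬T is true.
  14. {¬P, ¬R, ¬W} — ¬W is true.
  15. {¬Q, V} — V is true.
  16. {S, T, P} — P is true.
  17. {¬S, W} — ¬S is true.
  18. {Q, V, ¬U} — ¬U is true.
  19. {¬W, U} — ¬W is true.
  20. {¬S, Q, R} — Q is true.
  21. {¬R, ¬U, ¬W} — ¬W is true.
  22. {R, ¬V} — R is true.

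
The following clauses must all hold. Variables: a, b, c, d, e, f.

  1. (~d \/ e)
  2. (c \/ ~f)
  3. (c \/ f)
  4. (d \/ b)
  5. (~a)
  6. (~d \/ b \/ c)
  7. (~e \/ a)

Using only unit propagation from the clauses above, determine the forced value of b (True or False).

True

(~a) is a unit clause: a = False.
(a \/ ~e) with a = False leaves only ~e, so e = False.
From (~d \/ e) and e = False: d = False.
(b \/ d) with d = False leaves only b, so b = True.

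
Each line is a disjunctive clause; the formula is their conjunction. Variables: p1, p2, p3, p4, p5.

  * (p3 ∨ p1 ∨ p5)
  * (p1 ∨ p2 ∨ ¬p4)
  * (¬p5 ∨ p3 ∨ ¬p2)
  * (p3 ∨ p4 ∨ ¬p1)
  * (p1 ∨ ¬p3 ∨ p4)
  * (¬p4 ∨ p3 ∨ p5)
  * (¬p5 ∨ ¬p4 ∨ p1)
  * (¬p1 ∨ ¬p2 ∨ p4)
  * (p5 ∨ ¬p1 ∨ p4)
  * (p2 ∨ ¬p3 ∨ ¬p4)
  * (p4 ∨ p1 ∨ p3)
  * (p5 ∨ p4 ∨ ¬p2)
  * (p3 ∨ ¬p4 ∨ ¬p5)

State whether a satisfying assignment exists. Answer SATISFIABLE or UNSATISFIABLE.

Branch on p1: take p1 = False.
Branch on p2: take p2 = True.
Try p3 = True.
  then p4 is forced to True.
  then p5 is forced to False.
Every clause has at least one true literal under this assignment.
So p1 = 0, p2 = 1, p3 = 1, p4 = 1, p5 = 0 is a satisfying assignment.

SATISFIABLE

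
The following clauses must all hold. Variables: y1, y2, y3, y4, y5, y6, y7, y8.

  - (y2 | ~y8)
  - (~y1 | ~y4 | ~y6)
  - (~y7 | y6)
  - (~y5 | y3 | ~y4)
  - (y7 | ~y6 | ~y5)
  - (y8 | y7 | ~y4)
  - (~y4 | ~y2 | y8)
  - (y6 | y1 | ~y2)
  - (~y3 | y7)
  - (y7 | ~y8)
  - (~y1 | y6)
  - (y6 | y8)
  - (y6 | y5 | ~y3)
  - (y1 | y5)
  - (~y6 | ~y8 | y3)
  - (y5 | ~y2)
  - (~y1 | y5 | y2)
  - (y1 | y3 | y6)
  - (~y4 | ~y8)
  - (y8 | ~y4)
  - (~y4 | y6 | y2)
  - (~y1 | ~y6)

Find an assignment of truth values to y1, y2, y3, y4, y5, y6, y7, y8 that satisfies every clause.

y1=0, y2=0, y3=1, y4=0, y5=1, y6=1, y7=1, y8=0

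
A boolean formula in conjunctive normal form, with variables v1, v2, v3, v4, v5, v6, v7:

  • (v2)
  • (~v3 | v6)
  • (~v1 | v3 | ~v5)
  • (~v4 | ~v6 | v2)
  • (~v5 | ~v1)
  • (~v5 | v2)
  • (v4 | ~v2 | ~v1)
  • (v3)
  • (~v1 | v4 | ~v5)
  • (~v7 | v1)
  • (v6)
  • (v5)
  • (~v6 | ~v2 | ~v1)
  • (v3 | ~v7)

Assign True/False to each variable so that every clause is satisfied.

v1=F  v2=T  v3=T  v4=T  v5=T  v6=T  v7=F

Check each clause:
  1. (v2) — v2 is true.
  2. (v6 | ~v3) — v6 is true.
  3. (~v5 | v3 | ~v1) — v3 is true.
  4. (v2 | ~v6 | ~v4) — v2 is true.
  5. (~v1 | ~v5) — ~v1 is true.
  6. (~v5 | v2) — v2 is true.
  7. (~v2 | v4 | ~v1) — v4 is true.
  8. (v3) — v3 is true.
  9. (~v5 | v4 | ~v1) — v4 is true.
  10. (~v7 | v1) — ~v7 is true.
  11. (v6) — v6 is true.
  12. (v5) — v5 is true.
  13. (~v1 | ~v6 | ~v2) — ~v1 is true.
  14. (v3 | ~v7) — ~v7 is true.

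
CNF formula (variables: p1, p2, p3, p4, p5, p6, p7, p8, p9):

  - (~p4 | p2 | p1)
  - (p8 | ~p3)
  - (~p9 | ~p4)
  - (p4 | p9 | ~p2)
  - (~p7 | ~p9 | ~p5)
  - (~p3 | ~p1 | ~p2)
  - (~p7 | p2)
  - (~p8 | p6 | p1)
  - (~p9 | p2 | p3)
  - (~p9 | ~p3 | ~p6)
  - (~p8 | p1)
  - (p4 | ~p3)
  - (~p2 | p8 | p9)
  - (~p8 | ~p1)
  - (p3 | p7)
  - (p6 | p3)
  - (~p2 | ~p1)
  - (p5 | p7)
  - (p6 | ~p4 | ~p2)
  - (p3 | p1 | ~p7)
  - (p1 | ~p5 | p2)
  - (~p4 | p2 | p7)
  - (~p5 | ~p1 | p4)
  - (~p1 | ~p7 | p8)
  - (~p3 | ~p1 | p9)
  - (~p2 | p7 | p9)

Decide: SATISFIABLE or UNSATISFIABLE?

UNSATISFIABLE

p1 = True:
  propagation gives p8=False, p3=False, p7=True; an empty clause results — contradiction.
p1 = False:
  propagation gives p8=False, p3=False, p7=True; an empty clause results — contradiction.
Every branch closes, so no satisfying assignment exists.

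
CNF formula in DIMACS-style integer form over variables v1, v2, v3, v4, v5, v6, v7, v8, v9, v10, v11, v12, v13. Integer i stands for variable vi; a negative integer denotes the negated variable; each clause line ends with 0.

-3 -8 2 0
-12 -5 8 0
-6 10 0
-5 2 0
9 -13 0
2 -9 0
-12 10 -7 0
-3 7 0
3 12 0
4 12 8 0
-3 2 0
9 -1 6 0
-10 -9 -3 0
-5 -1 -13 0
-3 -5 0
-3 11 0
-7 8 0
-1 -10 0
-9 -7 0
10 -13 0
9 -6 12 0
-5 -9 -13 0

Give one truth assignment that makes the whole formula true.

v1 = False, v2 = False, v3 = False, v4 = False, v5 = False, v6 = False, v7 = False, v8 = False, v9 = False, v10 = False, v11 = True, v12 = True, v13 = False

Pure literal: v1 appears only negated; assign v1 = False.
Pure literal: v5 appears only negated; assign v5 = False.
Set v2 = False and propagate.
  then v9 is forced to False.
  then v13 is forced to False.
  then v3 is forced to False.
  then v12 is forced to True.
Branch on v6: take v6 = False.
Branch on v7: take v7 = False.
v4, v8, v10, v11 are now unconstrained; take v4 = False, v8 = False, v10 = False, v11 = True.
Check each clause:
  1. (~v3 \/ ~v8 \/ v2) — ~v8 is true.
  2. (~v5 \/ v8 \/ ~v12) — ~v5 is true.
  3. (~v6 \/ v10) — ~v6 is true.
  4. (~v5 \/ v2) — ~v5 is true.
  5. (~v13 \/ v9) — ~v13 is true.
  6. (v2 \/ ~v9) — ~v9 is true.
  7. (~v12 \/ v10 \/ ~v7) — ~v7 is true.
  8. (~v3 \/ v7) — ~v3 is true.
  9. (v3 \/ v12) — v12 is true.
  10. (v12 \/ v4 \/ v8) — v12 is true.
  11. (v2 \/ ~v3) — ~v3 is true.
  12. (v6 \/ v9 \/ ~v1) — ~v1 is true.
  13. (~v3 \/ ~v9 \/ ~v10) — ~v3 is true.
  14. (~v13 \/ ~v5 \/ ~v1) — ~v5 is true.
  15. (~v5 \/ ~v3) — ~v5 is true.
  16. (~v3 \/ v11) — v11 is true.
  17. (~v7 \/ v8) — ~v7 is true.
  18. (~v1 \/ ~v10) — ~v1 is true.
  19. (~v7 \/ ~v9) — ~v7 is true.
  20. (v10 \/ ~v13) — ~v13 is true.
  21. (v9 \/ ~v6 \/ v12) — ~v6 is true.
  22. (~v5 \/ ~v13 \/ ~v9) — ~v5 is true.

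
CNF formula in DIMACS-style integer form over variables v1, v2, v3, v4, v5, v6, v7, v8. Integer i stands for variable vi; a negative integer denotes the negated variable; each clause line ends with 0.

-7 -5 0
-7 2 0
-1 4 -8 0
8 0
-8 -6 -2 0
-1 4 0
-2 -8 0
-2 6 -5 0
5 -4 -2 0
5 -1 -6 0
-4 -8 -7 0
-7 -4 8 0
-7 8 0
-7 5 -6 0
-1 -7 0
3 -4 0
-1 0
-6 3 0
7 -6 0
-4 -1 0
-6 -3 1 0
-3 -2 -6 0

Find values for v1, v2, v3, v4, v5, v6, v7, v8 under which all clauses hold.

v1=False  v2=False  v3=True  v4=False  v5=True  v6=False  v7=False  v8=True

Check each clause:
  1. (~v5 | ~v7) — ~v7 is true.
  2. (v2 | ~v7) — ~v7 is true.
  3. (~v8 | ~v1 | v4) — ~v1 is true.
  4. (v8) — v8 is true.
  5. (~v8 | ~v6 | ~v2) — ~v6 is true.
  6. (v4 | ~v1) — ~v1 is true.
  7. (~v8 | ~v2) — ~v2 is true.
  8. (~v5 | v6 | ~v2) — ~v2 is true.
  9. (~v4 | ~v2 | v5) — ~v4 is true.
  10. (~v6 | ~v1 | v5) — ~v6 is true.
  11. (~v4 | ~v8 | ~v7) — ~v7 is true.
  12. (v8 | ~v4 | ~v7) — v8 is true.
  13. (~v7 | v8) — v8 is true.
  14. (~v6 | v5 | ~v7) — ~v7 is true.
  15. (~v7 | ~v1) — ~v7 is true.
  16. (~v4 | v3) — v3 is true.
  17. (~v1) — ~v1 is true.
  18. (~v6 | v3) — ~v6 is true.
  19. (v7 | ~v6) — ~v6 is true.
  20. (~v4 | ~v1) — ~v4 is true.
  21. (~v6 | ~v3 | v1) — ~v6 is true.
  22. (~v6 | ~v3 | ~v2) — ~v6 is true.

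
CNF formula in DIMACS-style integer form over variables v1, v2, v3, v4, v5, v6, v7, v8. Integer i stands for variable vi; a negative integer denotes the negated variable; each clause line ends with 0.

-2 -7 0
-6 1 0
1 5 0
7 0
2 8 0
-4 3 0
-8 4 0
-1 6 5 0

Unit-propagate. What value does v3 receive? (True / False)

(v7) is a unit clause: v7 = True.
(~v7 \/ ~v2) with v7 = True leaves only ~v2, so v2 = False.
From (v8 \/ v2) and v2 = False: v8 = True.
(~v8 \/ v4): since v8 = True, the clause reduces to (v4). v4 = True.
From (~v4 \/ v3) and v4 = True: v3 = True.

True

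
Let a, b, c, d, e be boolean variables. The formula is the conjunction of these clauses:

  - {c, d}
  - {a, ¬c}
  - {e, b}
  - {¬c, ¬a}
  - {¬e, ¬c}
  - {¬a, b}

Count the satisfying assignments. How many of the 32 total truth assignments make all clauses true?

5

The models are:
  a=0 b=0 c=0 d=1 e=1
  a=0 b=1 c=0 d=1 e=0
  a=0 b=1 c=0 d=1 e=1
  a=1 b=1 c=0 d=1 e=0
  a=1 b=1 c=0 d=1 e=1
That's 5 in total.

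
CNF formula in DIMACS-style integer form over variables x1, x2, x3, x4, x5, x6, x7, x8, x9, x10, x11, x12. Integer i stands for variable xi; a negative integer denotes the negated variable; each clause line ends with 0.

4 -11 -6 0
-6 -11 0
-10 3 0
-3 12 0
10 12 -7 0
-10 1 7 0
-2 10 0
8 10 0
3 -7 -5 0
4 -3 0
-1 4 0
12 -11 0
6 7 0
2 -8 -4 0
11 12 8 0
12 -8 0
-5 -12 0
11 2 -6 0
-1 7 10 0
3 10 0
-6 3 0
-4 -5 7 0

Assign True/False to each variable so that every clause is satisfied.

x1=True, x2=True, x3=True, x4=True, x5=False, x6=False, x7=True, x8=True, x9=True, x10=True, x11=True, x12=True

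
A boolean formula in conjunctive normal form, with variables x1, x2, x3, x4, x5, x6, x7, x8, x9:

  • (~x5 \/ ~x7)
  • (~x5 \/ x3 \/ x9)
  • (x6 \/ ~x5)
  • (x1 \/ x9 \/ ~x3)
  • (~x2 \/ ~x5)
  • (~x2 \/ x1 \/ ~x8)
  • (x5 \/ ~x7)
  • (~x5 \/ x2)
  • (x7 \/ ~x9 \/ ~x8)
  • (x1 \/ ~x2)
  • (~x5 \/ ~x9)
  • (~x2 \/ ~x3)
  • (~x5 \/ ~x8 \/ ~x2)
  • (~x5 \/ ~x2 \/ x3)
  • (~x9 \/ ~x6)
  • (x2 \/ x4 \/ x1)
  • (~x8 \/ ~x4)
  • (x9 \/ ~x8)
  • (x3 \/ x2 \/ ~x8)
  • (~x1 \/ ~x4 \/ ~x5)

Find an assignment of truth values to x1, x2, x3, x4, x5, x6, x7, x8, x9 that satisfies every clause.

x1=T, x2=T, x3=F, x4=F, x5=F, x6=T, x7=F, x8=F, x9=F

Check each clause:
  1. (~x7 \/ ~x5) — ~x7 is true.
  2. (x3 \/ ~x5 \/ x9) — ~x5 is true.
  3. (x6 \/ ~x5) — ~x5 is true.
  4. (x1 \/ x9 \/ ~x3) — ~x3 is true.
  5. (~x5 \/ ~x2) — ~x5 is true.
  6. (x1 \/ ~x8 \/ ~x2) — ~x8 is true.
  7. (~x7 \/ x5) — ~x7 is true.
  8. (~x5 \/ x2) — x2 is true.
  9. (~x8 \/ x7 \/ ~x9) — ~x8 is true.
  10. (x1 \/ ~x2) — x1 is true.
  11. (~x5 \/ ~x9) — ~x5 is true.
  12. (~x2 \/ ~x3) — ~x3 is true.
  13. (~x5 \/ ~x8 \/ ~x2) — ~x8 is true.
  14. (x3 \/ ~x5 \/ ~x2) — ~x5 is true.
  15. (~x6 \/ ~x9) — ~x9 is true.
  16. (x2 \/ x1 \/ x4) — x1 is true.
  17. (~x8 \/ ~x4) — ~x8 is true.
  18. (~x8 \/ x9) — ~x8 is true.
  19. (x3 \/ x2 \/ ~x8) — ~x8 is true.
  20. (~x1 \/ ~x4 \/ ~x5) — ~x5 is true.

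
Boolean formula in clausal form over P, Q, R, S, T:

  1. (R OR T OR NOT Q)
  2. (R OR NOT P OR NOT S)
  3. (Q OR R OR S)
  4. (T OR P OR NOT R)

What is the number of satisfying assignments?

17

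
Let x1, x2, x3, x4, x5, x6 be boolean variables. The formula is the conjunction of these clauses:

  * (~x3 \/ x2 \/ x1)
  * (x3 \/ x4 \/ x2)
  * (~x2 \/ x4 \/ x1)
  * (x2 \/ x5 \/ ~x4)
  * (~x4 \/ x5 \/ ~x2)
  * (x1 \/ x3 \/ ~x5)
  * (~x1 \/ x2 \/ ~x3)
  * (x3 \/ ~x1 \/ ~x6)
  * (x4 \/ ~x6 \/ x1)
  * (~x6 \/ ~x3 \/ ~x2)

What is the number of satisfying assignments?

8

The models are:
  x1=0 x2=1 x3=1 x4=1 x5=1 x6=0
  x1=1 x2=0 x3=0 x4=1 x5=1 x6=0
  x1=1 x2=1 x3=0 x4=0 x5=0 x6=0
  x1=1 x2=1 x3=0 x4=0 x5=1 x6=0
  x1=1 x2=1 x3=0 x4=1 x5=1 x6=0
  x1=1 x2=1 x3=1 x4=0 x5=0 x6=0
  x1=1 x2=1 x3=1 x4=0 x5=1 x6=0
  x1=1 x2=1 x3=1 x4=1 x5=1 x6=0
Count: 8.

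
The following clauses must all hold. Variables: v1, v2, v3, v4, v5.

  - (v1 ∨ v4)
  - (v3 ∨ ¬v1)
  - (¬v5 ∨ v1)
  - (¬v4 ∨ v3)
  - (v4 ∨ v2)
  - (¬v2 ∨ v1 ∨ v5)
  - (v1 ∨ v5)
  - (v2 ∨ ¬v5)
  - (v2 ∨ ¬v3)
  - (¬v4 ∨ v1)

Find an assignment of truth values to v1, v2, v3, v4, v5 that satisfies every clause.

v1 = T, v2 = T, v3 = T, v4 = F, v5 = F

Try v1 = True.
  then v3 is forced to True.
  then v2 is forced to True.
v4, v5 are now unconstrained; take v4 = False, v5 = False.
Every clause has at least one true literal under this assignment.
Check each clause:
  1. (v1 ∨ v4) — v1 is true.
  2. (¬v1 ∨ v3) — v3 is true.
  3. (v1 ∨ ¬v5) — v1 is true.
  4. (¬v4 ∨ v3) — v3 is true.
  5. (v2 ∨ v4) — v2 is true.
  6. (v1 ∨ v5 ∨ ¬v2) — v1 is true.
  7. (v1 ∨ v5) — v1 is true.
  8. (¬v5 ∨ v2) — v2 is true.
  9. (¬v3 ∨ v2) — v2 is true.
  10. (¬v4 ∨ v1) — v1 is true.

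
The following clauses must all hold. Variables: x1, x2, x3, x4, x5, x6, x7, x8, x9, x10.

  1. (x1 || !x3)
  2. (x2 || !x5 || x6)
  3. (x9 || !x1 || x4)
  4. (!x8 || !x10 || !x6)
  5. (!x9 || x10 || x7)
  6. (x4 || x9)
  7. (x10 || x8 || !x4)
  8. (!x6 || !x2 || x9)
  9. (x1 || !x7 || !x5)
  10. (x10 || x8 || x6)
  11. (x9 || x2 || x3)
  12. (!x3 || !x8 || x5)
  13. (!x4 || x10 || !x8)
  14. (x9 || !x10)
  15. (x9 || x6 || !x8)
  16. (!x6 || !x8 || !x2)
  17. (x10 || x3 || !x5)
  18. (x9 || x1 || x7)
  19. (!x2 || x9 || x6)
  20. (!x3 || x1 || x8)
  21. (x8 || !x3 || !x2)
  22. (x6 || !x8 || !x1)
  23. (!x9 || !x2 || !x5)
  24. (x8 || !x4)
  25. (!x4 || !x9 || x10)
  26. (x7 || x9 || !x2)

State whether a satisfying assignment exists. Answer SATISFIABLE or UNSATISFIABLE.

Set x1 = True and propagate.
Branch on x2: take x2 = True.
Try x3 = False.
The remaining clauses are satisfied by x4 = False, x5 = False, x6 = True, x7 = True, x8 = False, x9 = True, x10 = True.
So x1 = True, x2 = True, x3 = False, x4 = False, x5 = False, x6 = True, x7 = True, x8 = False, x9 = True, x10 = True is a satisfying assignment.

SATISFIABLE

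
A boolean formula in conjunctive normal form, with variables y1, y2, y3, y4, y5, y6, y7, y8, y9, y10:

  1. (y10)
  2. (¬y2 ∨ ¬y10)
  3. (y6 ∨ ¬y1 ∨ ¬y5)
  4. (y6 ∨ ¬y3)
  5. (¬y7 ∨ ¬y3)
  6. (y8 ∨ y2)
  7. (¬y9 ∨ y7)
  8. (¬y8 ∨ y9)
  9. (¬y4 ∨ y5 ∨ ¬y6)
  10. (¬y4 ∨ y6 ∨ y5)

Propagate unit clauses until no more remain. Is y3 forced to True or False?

(y10) is a unit clause: y10 = True.
(¬y2 ∨ ¬y10): since y10 = True, the clause reduces to (¬y2). y2 = False.
In (y2 ∨ y8), y2 is now false; y8 must hold, so y8 = True.
(y9 ∨ ¬y8) with y8 = True leaves only y9, so y9 = True.
(y7 ∨ ¬y9) with y9 = True leaves only y7, so y7 = True.
From (¬y7 ∨ ¬y3) and y7 = True: y3 = False.

False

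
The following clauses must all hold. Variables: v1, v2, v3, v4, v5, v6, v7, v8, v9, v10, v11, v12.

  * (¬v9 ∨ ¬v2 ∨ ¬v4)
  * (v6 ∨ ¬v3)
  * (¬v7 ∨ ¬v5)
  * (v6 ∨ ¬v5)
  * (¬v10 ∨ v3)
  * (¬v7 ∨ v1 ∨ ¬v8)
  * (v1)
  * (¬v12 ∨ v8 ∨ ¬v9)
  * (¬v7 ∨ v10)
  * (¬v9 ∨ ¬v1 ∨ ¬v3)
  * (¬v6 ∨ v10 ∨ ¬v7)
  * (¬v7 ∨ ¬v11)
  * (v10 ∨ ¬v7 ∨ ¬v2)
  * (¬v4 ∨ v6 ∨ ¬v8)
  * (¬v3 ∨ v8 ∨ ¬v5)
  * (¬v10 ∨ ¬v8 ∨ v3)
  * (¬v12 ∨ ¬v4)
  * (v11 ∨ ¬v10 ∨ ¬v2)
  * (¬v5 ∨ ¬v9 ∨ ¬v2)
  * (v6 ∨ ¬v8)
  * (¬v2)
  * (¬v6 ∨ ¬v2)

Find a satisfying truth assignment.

v1=T, v2=F, v3=T, v4=F, v5=F, v6=T, v7=F, v8=F, v9=F, v10=T, v11=T, v12=F

Unit propagation: (v1) forces v1 = True.
Unit propagation: (¬v2) forces v2 = False.
Pure literal: v4 appears only negated; assign v4 = False.
Pure literal: v5 appears only negated; assign v5 = False.
Try v3 = True.
  then v6 is forced to True.
  then v9 is forced to False.
Try v7 = False.
v8, v10, v11, v12 are now unconstrained; take v8 = False, v10 = True, v11 = True, v12 = False.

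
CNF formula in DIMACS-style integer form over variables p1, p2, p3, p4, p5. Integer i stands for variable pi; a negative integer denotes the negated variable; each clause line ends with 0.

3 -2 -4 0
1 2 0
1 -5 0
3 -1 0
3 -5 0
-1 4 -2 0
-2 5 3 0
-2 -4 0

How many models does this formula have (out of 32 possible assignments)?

5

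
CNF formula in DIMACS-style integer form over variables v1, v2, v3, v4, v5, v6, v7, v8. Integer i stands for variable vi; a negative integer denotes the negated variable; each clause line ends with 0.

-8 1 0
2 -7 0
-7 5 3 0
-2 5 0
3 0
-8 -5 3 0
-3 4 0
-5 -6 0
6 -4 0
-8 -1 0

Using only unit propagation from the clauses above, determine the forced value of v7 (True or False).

False

(v3) is a unit clause: v3 = True.
(v4 ∨ ¬v3) with v3 = True leaves only v4, so v4 = True.
In (v6 ∨ ¬v4), ¬v4 is now false; v6 must hold, so v6 = True.
(¬v5 ∨ ¬v6): since v6 = True, the clause reduces to (¬v5). v5 = False.
(v5 ∨ ¬v2): since v5 = False, the clause reduces to (¬v2). v2 = False.
From (v2 ∨ ¬v7) and v2 = False: v7 = False.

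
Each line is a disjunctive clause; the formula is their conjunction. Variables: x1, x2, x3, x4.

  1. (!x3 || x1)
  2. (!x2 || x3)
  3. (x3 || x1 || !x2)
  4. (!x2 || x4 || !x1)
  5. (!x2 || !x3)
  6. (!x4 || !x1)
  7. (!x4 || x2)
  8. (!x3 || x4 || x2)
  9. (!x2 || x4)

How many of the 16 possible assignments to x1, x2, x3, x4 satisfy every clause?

2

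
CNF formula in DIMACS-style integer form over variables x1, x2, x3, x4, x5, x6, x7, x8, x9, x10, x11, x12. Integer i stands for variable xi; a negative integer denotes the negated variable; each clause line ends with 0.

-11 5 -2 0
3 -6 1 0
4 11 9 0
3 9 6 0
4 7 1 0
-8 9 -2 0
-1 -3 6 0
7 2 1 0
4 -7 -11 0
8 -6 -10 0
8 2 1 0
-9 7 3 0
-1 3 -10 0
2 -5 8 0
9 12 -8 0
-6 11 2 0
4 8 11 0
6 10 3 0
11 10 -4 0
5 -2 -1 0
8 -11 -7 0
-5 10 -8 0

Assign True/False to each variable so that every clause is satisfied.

x1 = T  x2 = F  x3 = T  x4 = T  x5 = T  x6 = T  x7 = F  x8 = T  x9 = F  x10 = T  x11 = T  x12 = T

Pure literal: x12 appears only positively; assign x12 = True.
Set x1 = True and propagate.
Set x2 = False and propagate.
Set x3 = True and propagate.
  then x6 is forced to True.
  then x11 is forced to True.
For the remaining variables, x4 = True, x5 = True, x7 = False, x8 = True, x9 = False, x10 = True works.
Check each clause:
  1. (NOT x2 OR x5 OR NOT x11) — x5 is true.
  2. (NOT x6 OR x3 OR x1) — x1 is true.
  3. (x4 OR x11 OR x9) — x11 is true.
  4. (x3 OR x9 OR x6) — x3 is true.
  5. (x7 OR x4 OR x1) — x1 is true.
  6. (NOT x2 OR NOT x8 OR x9) — NOT x2 is true.
  7. (NOT x1 OR x6 OR NOT x3) — x6 is true.
  8. (x7 OR x2 OR x1) — x1 is true.
  9. (x4 OR NOT x7 OR NOT x11) — NOT x7 is true.
  10. (NOT x6 OR x8 OR NOT x10) — x8 is true.
  11. (x2 OR x1 OR x8) — x8 is true.
  12. (NOT x9 OR x3 OR x7) — x3 is true.
  13. (NOT x10 OR NOT x1 OR x3) — x3 is true.
  14. (NOT x5 OR x8 OR x2) — x8 is true.
  15. (x9 OR x12 OR NOT x8) — x12 is true.
  16. (x11 OR x2 OR NOT x6) — x11 is true.
  17. (x11 OR x4 OR x8) — x8 is true.
  18. (x3 OR x10 OR x6) — x10 is true.
  19. (x11 OR NOT x4 OR x10) — x10 is true.
  20. (NOT x1 OR NOT x2 OR x5) — x5 is true.
  21. (NOT x11 OR NOT x7 OR x8) — x8 is true.
  22. (x10 OR NOT x8 OR NOT x5) — x10 is true.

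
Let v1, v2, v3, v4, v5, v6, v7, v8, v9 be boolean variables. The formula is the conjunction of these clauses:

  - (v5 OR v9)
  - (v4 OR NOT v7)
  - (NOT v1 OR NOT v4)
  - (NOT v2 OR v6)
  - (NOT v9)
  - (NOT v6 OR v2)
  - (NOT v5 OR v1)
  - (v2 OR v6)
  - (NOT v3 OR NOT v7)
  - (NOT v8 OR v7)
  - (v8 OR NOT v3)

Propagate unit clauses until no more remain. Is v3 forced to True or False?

(NOT v9) is a unit clause: v9 = False.
From (v9 OR v5) and v9 = False: v5 = True.
(v1 OR NOT v5) with v5 = True leaves only v1, so v1 = True.
(NOT v4 OR NOT v1) with v1 = True leaves only NOT v4, so v4 = False.
From (v4 OR NOT v7) and v4 = False: v7 = False.
(v7 OR NOT v8): since v7 = False, the clause reduces to (NOT v8). v8 = False.
(NOT v3 OR v8) with v8 = False leaves only NOT v3, so v3 = False.

False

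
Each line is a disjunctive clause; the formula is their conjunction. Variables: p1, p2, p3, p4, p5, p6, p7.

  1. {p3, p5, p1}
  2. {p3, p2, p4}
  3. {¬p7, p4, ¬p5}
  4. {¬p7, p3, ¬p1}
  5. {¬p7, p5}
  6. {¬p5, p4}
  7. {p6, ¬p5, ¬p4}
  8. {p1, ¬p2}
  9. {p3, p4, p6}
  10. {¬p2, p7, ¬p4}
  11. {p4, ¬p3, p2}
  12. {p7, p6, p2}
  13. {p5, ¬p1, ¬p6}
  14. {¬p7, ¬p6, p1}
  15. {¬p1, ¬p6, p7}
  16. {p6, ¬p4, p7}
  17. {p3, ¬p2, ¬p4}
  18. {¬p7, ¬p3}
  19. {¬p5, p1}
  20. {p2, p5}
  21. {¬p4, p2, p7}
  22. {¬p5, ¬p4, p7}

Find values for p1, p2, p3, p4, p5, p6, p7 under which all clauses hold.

Try p1 = True.
Try p2 = True.
Set p3 = True and propagate.
  then p7 is forced to False.
  then p4 is forced to False.
  then p5 is forced to False.
  then p6 is forced to False.

p1=T, p2=T, p3=T, p4=F, p5=F, p6=F, p7=F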